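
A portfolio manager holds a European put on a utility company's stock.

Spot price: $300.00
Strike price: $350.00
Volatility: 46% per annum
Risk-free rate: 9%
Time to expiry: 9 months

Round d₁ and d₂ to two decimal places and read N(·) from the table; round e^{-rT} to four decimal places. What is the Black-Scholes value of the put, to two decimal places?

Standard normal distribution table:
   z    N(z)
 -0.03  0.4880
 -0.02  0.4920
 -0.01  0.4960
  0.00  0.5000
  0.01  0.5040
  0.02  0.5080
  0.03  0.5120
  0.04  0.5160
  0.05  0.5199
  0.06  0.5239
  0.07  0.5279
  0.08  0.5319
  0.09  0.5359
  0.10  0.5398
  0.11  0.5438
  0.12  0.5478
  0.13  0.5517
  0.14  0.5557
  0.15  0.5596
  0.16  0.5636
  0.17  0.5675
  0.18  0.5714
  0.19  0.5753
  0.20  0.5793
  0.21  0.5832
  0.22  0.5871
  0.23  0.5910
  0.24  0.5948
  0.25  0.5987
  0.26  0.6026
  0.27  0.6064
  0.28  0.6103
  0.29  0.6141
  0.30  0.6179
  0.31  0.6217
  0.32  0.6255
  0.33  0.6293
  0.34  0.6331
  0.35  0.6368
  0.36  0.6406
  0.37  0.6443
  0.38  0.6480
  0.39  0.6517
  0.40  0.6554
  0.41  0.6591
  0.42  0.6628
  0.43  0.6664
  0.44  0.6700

$64.43

σ√T = 0.46·√0.75 = 0.3984
d₁ = [ln(300/350) + (0.09 + 0.46²/2)·0.75] / 0.3984 = [-0.1542 + 0.1469] / 0.3984 = -0.0183 → -0.02
d₂ = d₁ − σ√T = -0.0183 − 0.3984 = -0.4167 → -0.42
e^(−rT) = e^(−0.09·0.75) = 0.9347
P = 350·0.9347·N(0.42) − 300·N(0.02) = 350·0.9347·0.6628 − 300·0.5080 = 216.8317 − 152.4000 = 64.4317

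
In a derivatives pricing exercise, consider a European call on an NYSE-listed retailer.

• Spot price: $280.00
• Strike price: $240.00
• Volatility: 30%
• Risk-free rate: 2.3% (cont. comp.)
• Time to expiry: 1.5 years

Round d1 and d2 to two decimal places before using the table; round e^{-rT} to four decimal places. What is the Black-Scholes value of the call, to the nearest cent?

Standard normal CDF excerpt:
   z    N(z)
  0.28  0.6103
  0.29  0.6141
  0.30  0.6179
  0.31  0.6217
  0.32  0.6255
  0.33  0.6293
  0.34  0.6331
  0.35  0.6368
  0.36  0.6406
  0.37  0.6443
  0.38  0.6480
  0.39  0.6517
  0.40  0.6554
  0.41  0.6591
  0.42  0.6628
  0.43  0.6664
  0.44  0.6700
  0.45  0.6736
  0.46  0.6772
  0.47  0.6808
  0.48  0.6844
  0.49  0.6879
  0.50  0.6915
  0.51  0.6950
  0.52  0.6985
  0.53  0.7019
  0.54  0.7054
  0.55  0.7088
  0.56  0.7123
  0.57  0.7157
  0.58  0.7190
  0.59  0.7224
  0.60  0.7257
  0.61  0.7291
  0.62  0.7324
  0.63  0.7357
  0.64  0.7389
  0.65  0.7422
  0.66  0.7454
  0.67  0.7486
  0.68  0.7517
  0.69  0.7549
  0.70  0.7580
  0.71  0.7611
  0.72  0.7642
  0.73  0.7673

σ√T = 0.3 × 1.2247 = 0.3674
d₁ = [ln(280/240) + (0.023 + ½·0.3²)·1.5] / (σ√T) = (0.1542 + 0.1020) / 0.3674 = 0.6972 → 0.70
d₂ = 0.6972 − 0.3674 = 0.3297 → 0.33
exp(−rT) = exp(−0.023·1.5) = 0.9661
N(d₁) = N(0.70) = 0.7580;  N(d₂) = N(0.33) = 0.6293
C = 280·0.7580 − 240·0.9661·0.6293 = 212.2400 − 145.9120 = 66.3280

$66.33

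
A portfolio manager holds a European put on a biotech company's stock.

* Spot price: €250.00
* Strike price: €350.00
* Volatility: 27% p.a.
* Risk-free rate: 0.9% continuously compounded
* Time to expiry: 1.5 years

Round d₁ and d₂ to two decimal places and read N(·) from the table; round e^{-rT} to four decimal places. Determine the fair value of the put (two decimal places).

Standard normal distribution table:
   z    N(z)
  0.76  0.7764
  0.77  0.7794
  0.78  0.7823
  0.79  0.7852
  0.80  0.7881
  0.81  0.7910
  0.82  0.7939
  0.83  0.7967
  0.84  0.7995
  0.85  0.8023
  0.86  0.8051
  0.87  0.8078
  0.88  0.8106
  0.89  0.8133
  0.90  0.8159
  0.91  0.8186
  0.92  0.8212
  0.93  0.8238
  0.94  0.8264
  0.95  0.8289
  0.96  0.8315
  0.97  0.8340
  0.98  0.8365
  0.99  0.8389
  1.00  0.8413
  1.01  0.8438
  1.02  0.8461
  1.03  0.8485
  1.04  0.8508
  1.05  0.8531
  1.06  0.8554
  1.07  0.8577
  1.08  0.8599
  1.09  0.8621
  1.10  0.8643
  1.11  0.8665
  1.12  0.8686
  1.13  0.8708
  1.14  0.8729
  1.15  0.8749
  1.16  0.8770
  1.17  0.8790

€103.67

σ√T = 0.27·√1.5 = 0.3307
d₁ = [ln(250/350) + (0.009 + ½·0.27²)·1.5] / (σ√T) = (-0.3365 + 0.0682) / 0.3307 = -0.8113 ≈ -0.81
d₂ = -0.8113 − 0.3307 = -1.1420 ≈ -1.14
e^(−rT) = e^(−0.009·1.5) = 0.9866
N(−d₂) = N(1.14) = 0.8729;  N(−d₁) = N(0.81) = 0.7910
P = 350·0.9866·0.8729 − 250·0.7910 = 301.4211 − 197.7500 = 103.6711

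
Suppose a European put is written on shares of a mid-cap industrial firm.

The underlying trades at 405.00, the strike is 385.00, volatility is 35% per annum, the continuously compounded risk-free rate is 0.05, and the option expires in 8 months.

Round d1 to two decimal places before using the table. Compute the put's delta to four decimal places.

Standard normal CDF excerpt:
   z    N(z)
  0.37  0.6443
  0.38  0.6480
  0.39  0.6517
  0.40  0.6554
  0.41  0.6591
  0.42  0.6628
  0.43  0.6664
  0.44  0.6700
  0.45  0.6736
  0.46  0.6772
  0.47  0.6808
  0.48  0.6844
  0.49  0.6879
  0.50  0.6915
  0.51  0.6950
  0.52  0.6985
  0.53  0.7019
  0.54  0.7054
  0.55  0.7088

-0.3300

σ√T = 0.35·√0.6667 = 0.2858
d₁ = [ln(405/385) + (0.05 + 0.35²/2)·0.6667] / 0.2858 = [0.0506 + 0.0742] / 0.2858 = 0.4367 ⇒ 0.44
N(d₁) = N(0.44) = 0.6700
Δ_put = N(d₁) − 1 = 0.6700 − 1 = -0.3300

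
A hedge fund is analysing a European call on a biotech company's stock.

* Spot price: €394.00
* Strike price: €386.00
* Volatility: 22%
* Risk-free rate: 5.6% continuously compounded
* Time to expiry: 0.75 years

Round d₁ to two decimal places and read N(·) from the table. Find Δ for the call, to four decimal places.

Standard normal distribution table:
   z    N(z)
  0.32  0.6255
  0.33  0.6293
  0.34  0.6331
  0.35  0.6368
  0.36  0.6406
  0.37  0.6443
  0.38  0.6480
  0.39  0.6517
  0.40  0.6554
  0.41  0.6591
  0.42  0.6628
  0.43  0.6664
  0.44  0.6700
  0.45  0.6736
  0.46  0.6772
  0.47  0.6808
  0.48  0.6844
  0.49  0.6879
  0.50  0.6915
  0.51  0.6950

0.6628

T = 0.75;  σ√T = 0.1905
ln(S/K) + (r + σ²/2)T = ln(394/386) + (0.056 + 0.22²/2)·0.75 = 0.0205 + 0.0601 = 0.0807
d₁ = 0.0807 / 0.1905 = 0.4234 ≈ 0.42
N(d₁) = N(0.42) = 0.6628
Δ_call = N(d₁) = 0.6628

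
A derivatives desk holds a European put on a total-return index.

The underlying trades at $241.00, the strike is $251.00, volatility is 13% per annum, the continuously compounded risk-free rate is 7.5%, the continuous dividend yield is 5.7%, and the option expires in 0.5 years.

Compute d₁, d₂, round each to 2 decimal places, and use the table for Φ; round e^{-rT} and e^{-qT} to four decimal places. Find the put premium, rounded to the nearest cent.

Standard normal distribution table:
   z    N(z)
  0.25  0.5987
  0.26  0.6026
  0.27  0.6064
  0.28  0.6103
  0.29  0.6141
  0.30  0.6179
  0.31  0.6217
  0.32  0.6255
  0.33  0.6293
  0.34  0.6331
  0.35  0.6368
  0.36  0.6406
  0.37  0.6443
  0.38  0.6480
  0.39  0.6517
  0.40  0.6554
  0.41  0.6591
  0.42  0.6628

$12.83

T = 0.5;  σ√T = 0.0919
ln(S/K) + (r − q + σ²/2)T = ln(241/251) + (0.075 − 0.057 + 0.13²/2)·0.5 = -0.0407 + 0.0132 = -0.0274
d₁ = -0.0274 / 0.0919 = -0.2984 → -0.30
d₂ = d₁ − σ√T = -0.2984 − 0.0919 = -0.3903 → -0.39
e^(−qT) = e^(−0.057·0.5) = 0.9719;  e^(−rT) = e^(−0.075·0.5) = 0.9632
P = 251·0.9632·N(0.39) − 241·0.9719·N(0.30) = 251·0.9632·0.6517 − 241·0.9719·0.6179 = 157.5571 − 144.7294 = 12.8277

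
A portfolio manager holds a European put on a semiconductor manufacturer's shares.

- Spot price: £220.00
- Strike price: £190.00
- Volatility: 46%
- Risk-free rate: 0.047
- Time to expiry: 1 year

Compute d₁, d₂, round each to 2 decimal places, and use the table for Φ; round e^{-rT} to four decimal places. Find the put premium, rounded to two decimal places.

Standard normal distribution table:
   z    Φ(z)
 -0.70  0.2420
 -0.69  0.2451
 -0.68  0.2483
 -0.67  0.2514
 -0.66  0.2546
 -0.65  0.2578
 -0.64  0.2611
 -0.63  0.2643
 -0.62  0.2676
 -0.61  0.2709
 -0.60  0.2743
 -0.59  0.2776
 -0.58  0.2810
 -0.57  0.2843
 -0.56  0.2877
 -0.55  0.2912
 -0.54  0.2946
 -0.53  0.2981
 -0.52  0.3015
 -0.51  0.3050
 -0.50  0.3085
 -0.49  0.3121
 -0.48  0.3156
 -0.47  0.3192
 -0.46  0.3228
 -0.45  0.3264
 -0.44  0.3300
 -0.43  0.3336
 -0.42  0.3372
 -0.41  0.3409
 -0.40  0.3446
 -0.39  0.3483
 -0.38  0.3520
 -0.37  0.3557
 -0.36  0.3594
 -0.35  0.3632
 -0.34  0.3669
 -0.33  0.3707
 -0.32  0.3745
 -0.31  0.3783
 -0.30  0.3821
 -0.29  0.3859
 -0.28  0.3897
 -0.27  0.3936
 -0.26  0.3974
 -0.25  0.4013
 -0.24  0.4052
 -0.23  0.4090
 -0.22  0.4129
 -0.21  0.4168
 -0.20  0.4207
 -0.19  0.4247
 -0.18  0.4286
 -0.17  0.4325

£20.27

σ√T = 0.46 × 1.0000 = 0.4600
d₁ = [ln(220/190) + (0.047 + 0.46²/2)·1] / 0.4600 = [0.1466 + 0.1528] / 0.4600 = 0.6509 ⇒ 0.65
d₂ = d₁ − σ√T = 0.6509 − 0.4600 = 0.1909 ⇒ 0.19
e^(−rT) = e^(−0.047·1) = 0.9541
P = 190·0.9541·N(-0.19) − 220·N(-0.65) = 190·0.9541·0.4247 − 220·0.2578 = 76.9892 − 56.7160 = 20.2732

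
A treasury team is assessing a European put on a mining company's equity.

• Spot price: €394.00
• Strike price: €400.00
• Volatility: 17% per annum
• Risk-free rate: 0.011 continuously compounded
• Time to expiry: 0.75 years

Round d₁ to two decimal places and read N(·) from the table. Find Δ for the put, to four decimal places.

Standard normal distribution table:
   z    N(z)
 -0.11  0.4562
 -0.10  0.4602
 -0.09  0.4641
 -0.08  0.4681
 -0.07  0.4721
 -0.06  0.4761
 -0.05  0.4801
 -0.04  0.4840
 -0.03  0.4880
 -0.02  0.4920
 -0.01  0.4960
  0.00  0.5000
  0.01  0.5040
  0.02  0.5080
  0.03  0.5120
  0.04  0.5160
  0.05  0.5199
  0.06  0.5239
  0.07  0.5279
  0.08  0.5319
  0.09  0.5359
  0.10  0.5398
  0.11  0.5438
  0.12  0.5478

-0.4880

T = 0.75;  σ√T = 0.1472
d₁ = [ln(394/400) + (0.011 + 0.17²/2)·0.75] / 0.1472 = [-0.0151 + 0.0191] / 0.1472 = 0.0270 ⇒ 0.03
N(d₁) = N(0.03) = 0.5120
Δ_put = N(d₁) − 1 = 0.5120 − 1 = -0.4880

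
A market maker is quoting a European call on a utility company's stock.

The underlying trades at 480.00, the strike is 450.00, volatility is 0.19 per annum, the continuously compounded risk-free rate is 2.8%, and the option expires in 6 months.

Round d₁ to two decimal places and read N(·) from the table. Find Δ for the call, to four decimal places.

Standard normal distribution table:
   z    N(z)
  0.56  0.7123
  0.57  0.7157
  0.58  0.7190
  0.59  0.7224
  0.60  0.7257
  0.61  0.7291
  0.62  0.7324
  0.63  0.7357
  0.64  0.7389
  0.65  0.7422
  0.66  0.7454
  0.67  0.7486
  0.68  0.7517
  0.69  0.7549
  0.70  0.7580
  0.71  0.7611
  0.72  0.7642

σ√T = 0.19·√0.5 = 0.1344
ln(S/K) + (r + σ²/2)T = ln(480/450) + (0.028 + 0.19²/2)·0.5 = 0.0645 + 0.0230 = 0.0876
d₁ = 0.0876 / 0.1344 = 0.6518 which rounds to 0.65
N(d₁) = N(0.65) = 0.7422
Δ_call = N(d₁) = 0.7422

0.7422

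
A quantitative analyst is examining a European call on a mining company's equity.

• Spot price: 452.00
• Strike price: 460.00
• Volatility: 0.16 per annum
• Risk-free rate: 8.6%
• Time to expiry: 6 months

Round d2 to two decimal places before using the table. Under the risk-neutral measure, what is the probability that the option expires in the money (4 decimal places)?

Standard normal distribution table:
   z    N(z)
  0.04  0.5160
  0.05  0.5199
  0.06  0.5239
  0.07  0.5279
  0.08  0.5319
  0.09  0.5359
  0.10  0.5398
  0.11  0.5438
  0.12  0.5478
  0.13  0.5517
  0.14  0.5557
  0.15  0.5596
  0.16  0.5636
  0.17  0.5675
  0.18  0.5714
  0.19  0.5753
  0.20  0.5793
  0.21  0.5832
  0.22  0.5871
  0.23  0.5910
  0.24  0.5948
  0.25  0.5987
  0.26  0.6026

0.5675

T = 0.5;  σ√T = 0.1131
d₁ = [ln(452/460) + (0.086 + 0.16²/2)·0.5] / 0.1131 = [-0.0175 + 0.0494] / 0.1131 = 0.2816 which rounds to 0.28
d₂ = d₁ − σ√T = 0.2816 − 0.1131 = 0.1684 which rounds to 0.17
Risk-neutral Pr[S_T > K] = N(d₂) = N(0.17) = 0.5675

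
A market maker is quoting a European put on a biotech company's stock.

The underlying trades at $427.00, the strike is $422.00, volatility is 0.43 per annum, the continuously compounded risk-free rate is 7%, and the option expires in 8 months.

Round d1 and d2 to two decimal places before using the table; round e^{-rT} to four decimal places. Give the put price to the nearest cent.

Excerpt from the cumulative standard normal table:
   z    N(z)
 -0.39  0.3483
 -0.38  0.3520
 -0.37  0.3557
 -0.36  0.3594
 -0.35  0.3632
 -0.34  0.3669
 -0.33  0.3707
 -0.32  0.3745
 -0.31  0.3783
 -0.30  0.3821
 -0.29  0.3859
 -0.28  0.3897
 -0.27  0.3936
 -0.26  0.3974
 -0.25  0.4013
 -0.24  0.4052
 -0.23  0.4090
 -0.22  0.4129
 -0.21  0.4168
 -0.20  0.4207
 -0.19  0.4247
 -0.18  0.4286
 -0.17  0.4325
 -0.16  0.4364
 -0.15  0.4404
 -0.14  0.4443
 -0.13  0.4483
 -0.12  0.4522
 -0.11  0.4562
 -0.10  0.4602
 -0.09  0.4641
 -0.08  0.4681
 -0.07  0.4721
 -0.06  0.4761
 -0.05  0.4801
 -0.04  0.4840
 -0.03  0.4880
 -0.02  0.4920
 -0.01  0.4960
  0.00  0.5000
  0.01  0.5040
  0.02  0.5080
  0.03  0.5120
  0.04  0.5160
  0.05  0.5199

$46.32

σ√T = 0.43 × 0.8165 = 0.3511
d₁ = [ln(427/422) + (0.07 + 0.43²/2)·0.6667] / 0.3511 = [0.0118 + 0.1083] / 0.3511 = 0.3420 → 0.34
d₂ = d₁ − σ√T = 0.3420 − 0.3511 = -0.0091 → -0.01
exp(−rT) = exp(−0.07·0.6667) = 0.9544
N(−d₂) = N(0.01) = 0.5040;  N(−d₁) = N(-0.34) = 0.3669
P = 422·0.9544·0.5040 − 427·0.3669 = 202.9894 − 156.6663 = 46.3231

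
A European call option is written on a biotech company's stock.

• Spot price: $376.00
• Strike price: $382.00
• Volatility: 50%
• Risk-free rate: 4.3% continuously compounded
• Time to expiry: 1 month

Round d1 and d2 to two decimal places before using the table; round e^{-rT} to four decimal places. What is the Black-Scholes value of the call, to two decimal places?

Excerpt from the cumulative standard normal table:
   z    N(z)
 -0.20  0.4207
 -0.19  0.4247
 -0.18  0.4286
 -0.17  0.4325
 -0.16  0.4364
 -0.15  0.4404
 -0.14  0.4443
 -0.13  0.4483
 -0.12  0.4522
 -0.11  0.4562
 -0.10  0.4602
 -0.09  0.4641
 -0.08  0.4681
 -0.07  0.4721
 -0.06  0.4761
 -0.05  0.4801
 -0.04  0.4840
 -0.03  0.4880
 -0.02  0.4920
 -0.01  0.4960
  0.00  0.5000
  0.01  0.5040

$20.39

T = 0.08333;  σ√T = 0.1443
d₁ = [ln(376/382) + (0.043 + ½·0.5²)·0.08333] / (σ√T) = (-0.0158 + 0.0140) / 0.1443 = -0.0127 → -0.01
d₂ = -0.0127 − 0.1443 = -0.1570 → -0.16
exp(−rT) = exp(−0.043·0.08333) = 0.9964
N(d₁) = N(-0.01) = 0.4960;  N(d₂) = N(-0.16) = 0.4364
C = 376·0.4960 − 382·0.9964·0.4364 = 186.4960 − 166.1047 = 20.3913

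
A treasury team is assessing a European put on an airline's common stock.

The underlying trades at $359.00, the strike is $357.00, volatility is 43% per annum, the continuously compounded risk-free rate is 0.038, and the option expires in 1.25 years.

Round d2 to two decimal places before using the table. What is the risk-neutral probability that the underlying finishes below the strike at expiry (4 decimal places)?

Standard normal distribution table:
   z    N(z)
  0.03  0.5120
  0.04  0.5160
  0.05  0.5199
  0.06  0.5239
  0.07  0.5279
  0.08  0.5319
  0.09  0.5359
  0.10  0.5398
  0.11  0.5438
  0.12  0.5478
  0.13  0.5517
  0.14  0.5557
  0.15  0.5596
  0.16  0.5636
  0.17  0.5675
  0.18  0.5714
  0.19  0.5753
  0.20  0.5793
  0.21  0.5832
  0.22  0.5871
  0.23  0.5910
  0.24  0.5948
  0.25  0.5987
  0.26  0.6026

0.5517

T = 1.25;  σ√T = 0.4808
d₁ = [ln(359/357) + (0.038 + ½·0.43²)·1.25] / (σ√T) = (0.0056 + 0.1631) / 0.4808 = 0.3508 → 0.35
d₂ = 0.3508 − 0.4808 = -0.1300 → -0.13
Risk-neutral Pr[S_T < K] = N(−d₂) = N(0.13) = 0.5517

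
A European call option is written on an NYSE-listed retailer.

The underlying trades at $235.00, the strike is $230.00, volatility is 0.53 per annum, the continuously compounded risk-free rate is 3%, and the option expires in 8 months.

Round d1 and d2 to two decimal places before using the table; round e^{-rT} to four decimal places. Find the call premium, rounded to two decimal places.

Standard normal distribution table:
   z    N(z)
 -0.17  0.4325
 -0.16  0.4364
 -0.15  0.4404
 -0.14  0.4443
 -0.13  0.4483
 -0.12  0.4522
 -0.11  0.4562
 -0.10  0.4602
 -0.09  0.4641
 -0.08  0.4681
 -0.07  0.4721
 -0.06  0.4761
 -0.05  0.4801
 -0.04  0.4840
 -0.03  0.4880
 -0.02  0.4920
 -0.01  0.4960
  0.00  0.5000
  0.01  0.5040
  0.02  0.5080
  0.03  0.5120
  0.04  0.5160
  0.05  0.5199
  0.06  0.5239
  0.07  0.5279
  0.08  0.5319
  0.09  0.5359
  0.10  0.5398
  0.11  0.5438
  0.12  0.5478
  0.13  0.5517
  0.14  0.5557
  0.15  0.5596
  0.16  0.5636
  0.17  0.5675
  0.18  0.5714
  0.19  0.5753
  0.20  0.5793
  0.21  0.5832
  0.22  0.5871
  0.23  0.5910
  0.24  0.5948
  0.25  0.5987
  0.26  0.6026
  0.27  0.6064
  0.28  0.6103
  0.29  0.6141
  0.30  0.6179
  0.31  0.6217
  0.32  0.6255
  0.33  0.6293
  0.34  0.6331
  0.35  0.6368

$44.15

σ√T = 0.53·√0.6667 = 0.4327
d₁ = [ln(235/230) + (0.03 + 0.53²/2)·0.6667] / 0.4327 = [0.0215 + 0.1136] / 0.4327 = 0.3123 → 0.31
d₂ = d₁ − σ√T = 0.3123 − 0.4327 = -0.1205 → -0.12
e^(−rT) = e^(−0.03·0.6667) = 0.9802
N(d₁) = N(0.31) = 0.6217;  N(d₂) = N(-0.12) = 0.4522
C = 235·0.6217 − 230·0.9802·0.4522 = 146.0995 − 101.9467 = 44.1528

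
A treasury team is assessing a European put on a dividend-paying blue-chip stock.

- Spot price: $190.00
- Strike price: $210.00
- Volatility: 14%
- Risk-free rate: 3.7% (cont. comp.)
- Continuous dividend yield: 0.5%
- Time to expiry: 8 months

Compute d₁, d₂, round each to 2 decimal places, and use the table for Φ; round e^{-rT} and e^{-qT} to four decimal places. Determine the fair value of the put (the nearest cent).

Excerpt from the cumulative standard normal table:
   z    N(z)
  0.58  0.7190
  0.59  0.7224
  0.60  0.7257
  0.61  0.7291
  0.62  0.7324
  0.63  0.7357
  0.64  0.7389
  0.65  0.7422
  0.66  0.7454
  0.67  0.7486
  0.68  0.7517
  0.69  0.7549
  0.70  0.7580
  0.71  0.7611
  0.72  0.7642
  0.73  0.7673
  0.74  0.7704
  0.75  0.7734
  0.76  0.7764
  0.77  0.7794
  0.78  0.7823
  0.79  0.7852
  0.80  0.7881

σ√T = 0.14 × 0.8165 = 0.1143
d₁ = [ln(190/210) + (0.037 − 0.005 + 0.14²/2)·0.6667] / 0.1143 = [-0.1001 + 0.0279] / 0.1143 = -0.6318 → -0.63
d₂ = d₁ − σ√T = -0.6318 − 0.1143 = -0.7461 → -0.75
e^(−qT) = e^(−0.005·0.6667) = 0.9967;  e^(−rT) = e^(−0.037·0.6667) = 0.9756
P = 210·0.9756·N(0.75) − 190·0.9967·N(0.63) = 210·0.9756·0.7734 − 190·0.9967·0.7357 = 158.4511 − 139.3217 = 19.1294

$19.13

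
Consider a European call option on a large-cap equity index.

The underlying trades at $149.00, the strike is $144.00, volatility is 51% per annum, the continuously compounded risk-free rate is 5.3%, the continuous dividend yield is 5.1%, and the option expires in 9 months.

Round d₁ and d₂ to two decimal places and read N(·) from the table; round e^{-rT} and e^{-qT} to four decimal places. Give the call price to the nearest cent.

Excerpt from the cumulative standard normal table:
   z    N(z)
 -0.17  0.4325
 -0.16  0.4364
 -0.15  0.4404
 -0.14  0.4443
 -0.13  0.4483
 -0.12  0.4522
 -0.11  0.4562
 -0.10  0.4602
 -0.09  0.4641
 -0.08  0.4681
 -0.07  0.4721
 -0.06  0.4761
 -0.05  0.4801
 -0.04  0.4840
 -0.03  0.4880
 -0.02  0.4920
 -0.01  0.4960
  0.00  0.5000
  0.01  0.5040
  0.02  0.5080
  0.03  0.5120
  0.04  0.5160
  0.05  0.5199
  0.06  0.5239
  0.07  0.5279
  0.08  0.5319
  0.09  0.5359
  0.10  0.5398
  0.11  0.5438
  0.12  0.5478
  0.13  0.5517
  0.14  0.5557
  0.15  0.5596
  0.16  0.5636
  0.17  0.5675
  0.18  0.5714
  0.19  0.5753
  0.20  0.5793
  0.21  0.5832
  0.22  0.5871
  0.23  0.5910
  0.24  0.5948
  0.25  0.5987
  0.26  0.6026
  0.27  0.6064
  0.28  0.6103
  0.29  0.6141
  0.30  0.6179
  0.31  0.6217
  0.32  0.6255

T = 0.75;  σ√T = 0.4417
d₁ = [ln(149/144) + (0.053 − 0.051 + 0.51²/2)·0.75] / 0.4417 = [0.0341 + 0.0990] / 0.4417 = 0.3015 which rounds to 0.30
d₂ = d₁ − σ√T = 0.3015 − 0.4417 = -0.1402 which rounds to -0.14
e^(−qT) = e^(−0.051·0.75) = 0.9625;  e^(−rT) = e^(−0.053·0.75) = 0.9610
N(d₁) = N(0.30) = 0.6179;  N(d₂) = N(-0.14) = 0.4443
C = 149·0.9625·0.6179 − 144·0.9610·0.4443 = 88.6146 − 61.4840 = 27.1306

$27.13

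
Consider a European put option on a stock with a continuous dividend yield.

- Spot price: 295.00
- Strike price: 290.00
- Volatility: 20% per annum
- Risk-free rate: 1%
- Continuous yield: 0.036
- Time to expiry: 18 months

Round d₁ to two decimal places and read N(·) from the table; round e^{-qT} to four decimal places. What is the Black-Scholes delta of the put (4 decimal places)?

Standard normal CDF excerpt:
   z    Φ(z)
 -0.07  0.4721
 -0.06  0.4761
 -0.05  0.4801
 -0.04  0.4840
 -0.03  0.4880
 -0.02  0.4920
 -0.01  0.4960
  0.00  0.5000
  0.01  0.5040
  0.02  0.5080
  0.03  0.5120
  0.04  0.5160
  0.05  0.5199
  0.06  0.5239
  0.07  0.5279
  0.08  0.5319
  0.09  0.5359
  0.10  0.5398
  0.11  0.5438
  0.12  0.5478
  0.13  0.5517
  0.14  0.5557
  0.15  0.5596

T = 1.5;  σ√T = 0.2449
d₁ = [ln(295/290) + (0.01 − 0.036 + ½·0.2²)·1.5] / (σ√T) = (0.0171 − 0.0090) / 0.2449 = 0.0330 ≈ 0.03
N(d₁) = N(0.03) = 0.5120
Δ_put = e^(−qT)·(N(d₁) − 1) = 0.9474·(0.5120 − 1) = -0.4623

-0.4623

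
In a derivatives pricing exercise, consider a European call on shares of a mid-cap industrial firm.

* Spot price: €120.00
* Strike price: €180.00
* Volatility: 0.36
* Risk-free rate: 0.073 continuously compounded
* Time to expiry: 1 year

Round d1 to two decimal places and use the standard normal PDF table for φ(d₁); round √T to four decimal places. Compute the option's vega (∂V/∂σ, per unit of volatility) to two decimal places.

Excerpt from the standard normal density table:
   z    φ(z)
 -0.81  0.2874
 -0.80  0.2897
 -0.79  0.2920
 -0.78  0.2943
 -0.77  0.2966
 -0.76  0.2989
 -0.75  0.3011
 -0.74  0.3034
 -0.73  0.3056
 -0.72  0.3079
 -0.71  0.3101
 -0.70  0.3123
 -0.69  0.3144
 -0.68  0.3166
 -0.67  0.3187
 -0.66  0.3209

36.41

σ√T = 0.36·√1 = 0.3600
d₁ = [ln(120/180) + (0.073 + 0.36²/2)·1] / 0.3600 = [-0.4055 + 0.1378] / 0.3600 = -0.7435 ⇒ -0.74
√T = √1 = 1.0000
φ(d₁) = φ(-0.74) = 0.3034
vega = S·φ(d₁)·√T = 120·0.3034·1.0000 = 36.4080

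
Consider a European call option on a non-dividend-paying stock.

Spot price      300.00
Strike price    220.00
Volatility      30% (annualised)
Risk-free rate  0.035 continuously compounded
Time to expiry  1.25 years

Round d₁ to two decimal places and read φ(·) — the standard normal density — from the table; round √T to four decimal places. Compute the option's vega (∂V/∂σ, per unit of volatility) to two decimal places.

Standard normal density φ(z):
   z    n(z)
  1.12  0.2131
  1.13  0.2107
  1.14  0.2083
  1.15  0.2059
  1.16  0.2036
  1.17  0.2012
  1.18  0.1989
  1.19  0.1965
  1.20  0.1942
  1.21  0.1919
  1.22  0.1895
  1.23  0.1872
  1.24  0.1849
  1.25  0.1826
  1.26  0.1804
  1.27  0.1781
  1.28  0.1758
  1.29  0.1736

σ√T = 0.3·√1.25 = 0.3354
d₁ = [ln(300/220) + (0.035 + ½·0.3²)·1.25] / (σ√T) = (0.3102 + 0.1000) / 0.3354 = 1.2228 which rounds to 1.22
√T = √1.25 = 1.1180
φ(d₁) = φ(1.22) = 0.1895
vega = S·φ(d₁)·√T = 300·0.1895·1.1180 = 63.5583

63.56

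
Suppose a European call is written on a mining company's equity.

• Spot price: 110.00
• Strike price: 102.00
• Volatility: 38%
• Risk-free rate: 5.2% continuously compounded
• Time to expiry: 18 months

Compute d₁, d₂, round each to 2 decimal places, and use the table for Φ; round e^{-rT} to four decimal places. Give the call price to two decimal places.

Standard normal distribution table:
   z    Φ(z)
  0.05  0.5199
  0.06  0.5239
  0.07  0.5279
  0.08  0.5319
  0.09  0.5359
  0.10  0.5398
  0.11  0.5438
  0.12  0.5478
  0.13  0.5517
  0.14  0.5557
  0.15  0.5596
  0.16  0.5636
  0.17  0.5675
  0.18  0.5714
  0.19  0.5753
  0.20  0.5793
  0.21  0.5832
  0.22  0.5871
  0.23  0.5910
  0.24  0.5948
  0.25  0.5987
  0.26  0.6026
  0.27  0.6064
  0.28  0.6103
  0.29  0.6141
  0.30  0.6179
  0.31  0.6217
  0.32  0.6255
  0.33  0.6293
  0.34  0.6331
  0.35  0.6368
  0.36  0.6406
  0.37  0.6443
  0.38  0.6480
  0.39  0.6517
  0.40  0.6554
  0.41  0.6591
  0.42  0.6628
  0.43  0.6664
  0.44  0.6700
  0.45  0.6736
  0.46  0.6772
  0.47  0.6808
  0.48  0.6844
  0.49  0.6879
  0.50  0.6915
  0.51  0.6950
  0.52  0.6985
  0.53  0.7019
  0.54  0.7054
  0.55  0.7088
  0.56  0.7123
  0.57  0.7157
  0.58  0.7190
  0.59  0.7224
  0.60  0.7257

27.42

σ√T = 0.38·√1.5 = 0.4654
d₁ = [ln(110/102) + (0.052 + ½·0.38²)·1.5] / (σ√T) = (0.0755 + 0.1863) / 0.4654 = 0.5625 which rounds to 0.56
d₂ = 0.5625 − 0.4654 = 0.0971 which rounds to 0.10
e^(−rT) = e^(−0.052·1.5) = 0.9250
C = 110·N(0.56) − 102·0.9250·N(0.10) = 110·0.7123 − 102·0.9250·0.5398 = 78.3530 − 50.9301 = 27.4229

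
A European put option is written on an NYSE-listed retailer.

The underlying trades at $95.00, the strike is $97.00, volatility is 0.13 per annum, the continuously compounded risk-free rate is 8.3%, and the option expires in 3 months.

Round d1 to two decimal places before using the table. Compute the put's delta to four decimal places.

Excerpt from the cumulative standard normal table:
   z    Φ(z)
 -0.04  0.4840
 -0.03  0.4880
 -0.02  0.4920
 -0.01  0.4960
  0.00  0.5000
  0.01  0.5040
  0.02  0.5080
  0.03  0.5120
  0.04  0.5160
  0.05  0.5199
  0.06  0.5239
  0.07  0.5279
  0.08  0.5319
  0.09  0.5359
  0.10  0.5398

-0.4880

σ√T = 0.13·√0.25 = 0.0650
ln(S/K) + (r + σ²/2)T = ln(95/97) + (0.083 + 0.13²/2)·0.25 = -0.0208 + 0.0229 = 0.0020
d₁ = 0.0020 / 0.0650 = 0.0312 → 0.03
N(d₁) = N(0.03) = 0.5120
Δ_put = N(d₁) − 1 = 0.5120 − 1 = -0.4880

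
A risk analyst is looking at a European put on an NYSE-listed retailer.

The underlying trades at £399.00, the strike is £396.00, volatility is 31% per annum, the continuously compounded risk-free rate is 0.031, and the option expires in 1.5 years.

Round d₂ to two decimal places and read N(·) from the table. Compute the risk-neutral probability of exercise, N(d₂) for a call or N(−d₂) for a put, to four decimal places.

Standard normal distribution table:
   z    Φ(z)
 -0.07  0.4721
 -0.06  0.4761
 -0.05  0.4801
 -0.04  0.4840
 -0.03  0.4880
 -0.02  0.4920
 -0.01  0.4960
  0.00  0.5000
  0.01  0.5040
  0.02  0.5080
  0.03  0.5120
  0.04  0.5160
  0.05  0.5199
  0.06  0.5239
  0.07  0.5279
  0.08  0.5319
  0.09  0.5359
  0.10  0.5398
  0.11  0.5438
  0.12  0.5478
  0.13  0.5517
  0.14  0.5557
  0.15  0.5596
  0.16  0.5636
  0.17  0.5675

T = 1.5;  σ√T = 0.3797
ln(S/K) + (r + σ²/2)T = ln(399/396) + (0.031 + 0.31²/2)·1.5 = 0.0075 + 0.1186 = 0.1261
d₁ = 0.1261 / 0.3797 = 0.3322 which rounds to 0.33
d₂ = d₁ − σ√T = 0.3322 − 0.3797 = -0.0475 which rounds to -0.05
Pr(exercise) under Q = N(−d₂) = N(0.05) = 0.5199

0.5199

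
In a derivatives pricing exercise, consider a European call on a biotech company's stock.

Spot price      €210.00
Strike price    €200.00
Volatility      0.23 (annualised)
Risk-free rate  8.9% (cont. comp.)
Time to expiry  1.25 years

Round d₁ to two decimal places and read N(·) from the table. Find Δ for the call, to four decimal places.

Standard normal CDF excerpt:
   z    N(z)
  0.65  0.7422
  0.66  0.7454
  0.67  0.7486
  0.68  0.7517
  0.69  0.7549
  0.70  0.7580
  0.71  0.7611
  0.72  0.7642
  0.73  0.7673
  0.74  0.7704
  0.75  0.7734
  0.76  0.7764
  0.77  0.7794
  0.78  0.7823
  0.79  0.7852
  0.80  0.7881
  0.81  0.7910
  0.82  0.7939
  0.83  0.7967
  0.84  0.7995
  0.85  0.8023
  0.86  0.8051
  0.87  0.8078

0.7734

T = 1.25;  σ√T = 0.2571
ln(S/K) + (r + σ²/2)T = ln(210/200) + (0.089 + 0.23²/2)·1.25 = 0.0488 + 0.1443 = 0.1931
d₁ = 0.1931 / 0.2571 = 0.7509 → 0.75
N(d₁) = N(0.75) = 0.7734
Δ_call = N(d₁) = 0.7734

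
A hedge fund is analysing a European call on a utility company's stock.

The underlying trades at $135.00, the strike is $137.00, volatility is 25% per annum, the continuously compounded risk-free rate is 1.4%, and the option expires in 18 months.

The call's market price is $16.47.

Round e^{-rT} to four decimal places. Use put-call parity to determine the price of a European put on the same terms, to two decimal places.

exp(−rT) = exp(−0.014·1.5) = 0.9792
Put-call parity: C − P = S − K·e^(−rT) = 135 − 137·0.9792 = 135 − 134.1504 = 0.8496
P = C − (C − P) = 16.47 − (0.8496) = 15.6204

$15.62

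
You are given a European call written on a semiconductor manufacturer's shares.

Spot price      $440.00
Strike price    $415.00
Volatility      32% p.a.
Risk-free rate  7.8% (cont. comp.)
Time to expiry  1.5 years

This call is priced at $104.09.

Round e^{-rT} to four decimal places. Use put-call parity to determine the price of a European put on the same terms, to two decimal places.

e^(−rT) = e^(−0.078·1.5) = 0.8896
Put-call parity: C − P = S − K·e^(−rT) = 440 − 415·0.8896 = 440 − 369.1840 = 70.8160
P = C − (C − P) = 104.09 − (70.8160) = 33.2740

$33.27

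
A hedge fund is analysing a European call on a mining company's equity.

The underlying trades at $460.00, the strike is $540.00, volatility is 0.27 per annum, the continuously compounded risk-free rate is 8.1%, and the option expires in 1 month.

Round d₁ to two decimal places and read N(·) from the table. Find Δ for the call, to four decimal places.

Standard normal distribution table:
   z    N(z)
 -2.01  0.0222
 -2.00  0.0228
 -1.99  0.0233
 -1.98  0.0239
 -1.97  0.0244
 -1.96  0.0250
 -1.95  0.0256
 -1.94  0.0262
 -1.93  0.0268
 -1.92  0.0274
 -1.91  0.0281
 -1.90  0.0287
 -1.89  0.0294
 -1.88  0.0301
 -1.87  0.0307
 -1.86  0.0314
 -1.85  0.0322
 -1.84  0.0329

0.0268

σ√T = 0.27·√0.08333 = 0.0779
d₁ = [ln(460/540) + (0.081 + 0.27²/2)·0.08333] / 0.0779 = [-0.1603 + 0.0098] / 0.0779 = -1.9316 which rounds to -1.93
N(d₁) = N(-1.93) = 0.0268
Δ_call = N(d₁) = 0.0268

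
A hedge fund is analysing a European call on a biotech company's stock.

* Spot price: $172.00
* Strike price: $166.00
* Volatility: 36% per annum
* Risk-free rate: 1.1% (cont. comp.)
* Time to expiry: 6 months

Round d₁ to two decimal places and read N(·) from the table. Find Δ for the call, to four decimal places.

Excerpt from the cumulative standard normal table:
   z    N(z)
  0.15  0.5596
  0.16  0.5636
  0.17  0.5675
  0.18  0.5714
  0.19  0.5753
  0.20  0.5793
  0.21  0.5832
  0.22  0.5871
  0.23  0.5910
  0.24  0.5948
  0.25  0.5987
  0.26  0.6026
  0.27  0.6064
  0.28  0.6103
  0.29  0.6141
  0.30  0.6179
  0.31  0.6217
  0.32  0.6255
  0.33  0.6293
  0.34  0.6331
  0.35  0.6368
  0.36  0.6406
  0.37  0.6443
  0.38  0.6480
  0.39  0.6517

σ√T = 0.36·√0.5 = 0.2546
d₁ = [ln(172/166) + (0.011 + 0.36²/2)·0.5] / 0.2546 = [0.0355 + 0.0379] / 0.2546 = 0.2884 → 0.29
N(d₁) = N(0.29) = 0.6141
Δ_call = N(d₁) = 0.6141

0.6141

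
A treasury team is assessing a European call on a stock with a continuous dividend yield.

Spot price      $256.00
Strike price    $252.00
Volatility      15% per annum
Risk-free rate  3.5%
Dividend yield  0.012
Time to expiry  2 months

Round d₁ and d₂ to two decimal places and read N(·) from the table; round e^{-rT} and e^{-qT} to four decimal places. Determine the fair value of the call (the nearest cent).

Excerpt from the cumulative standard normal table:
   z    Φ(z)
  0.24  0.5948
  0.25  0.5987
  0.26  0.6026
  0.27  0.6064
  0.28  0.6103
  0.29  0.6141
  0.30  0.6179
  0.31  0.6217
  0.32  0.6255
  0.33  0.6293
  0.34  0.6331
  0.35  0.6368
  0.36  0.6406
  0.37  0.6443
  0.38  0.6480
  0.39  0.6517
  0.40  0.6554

$8.84

T = 0.1667;  σ√T = 0.0612
d₁ = [ln(256/252) + (0.035 − 0.012 + 0.15²/2)·0.1667] / 0.0612 = [0.0157 + 0.0057] / 0.0612 = 0.3504 ≈ 0.35
d₂ = d₁ − σ√T = 0.3504 − 0.0612 = 0.2891 ≈ 0.29
e^(−qT) = e^(−0.012·0.1667) = 0.9980;  e^(−rT) = e^(−0.035·0.1667) = 0.9942
C = 256·0.9980·N(0.35) − 252·0.9942·N(0.29) = 256·0.9980·0.6368 − 252·0.9942·0.6141 = 162.6948 − 153.8556 = 8.8391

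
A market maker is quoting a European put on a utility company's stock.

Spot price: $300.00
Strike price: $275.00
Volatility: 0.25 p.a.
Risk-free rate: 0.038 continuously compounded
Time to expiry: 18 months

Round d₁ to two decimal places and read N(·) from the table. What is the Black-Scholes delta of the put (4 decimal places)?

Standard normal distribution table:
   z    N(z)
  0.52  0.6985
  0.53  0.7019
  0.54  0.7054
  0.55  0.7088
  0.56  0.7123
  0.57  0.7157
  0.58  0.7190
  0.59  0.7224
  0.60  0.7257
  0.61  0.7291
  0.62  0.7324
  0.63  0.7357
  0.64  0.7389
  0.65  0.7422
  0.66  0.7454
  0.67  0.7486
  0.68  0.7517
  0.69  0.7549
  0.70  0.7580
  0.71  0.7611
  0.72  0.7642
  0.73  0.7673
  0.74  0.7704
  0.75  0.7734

-0.2676

T = 1.5;  σ√T = 0.3062
d₁ = [ln(300/275) + (0.038 + 0.25²/2)·1.5] / 0.3062 = [0.0870 + 0.1039] / 0.3062 = 0.6234 which rounds to 0.62
N(d₁) = N(0.62) = 0.7324
Δ_put = N(d₁) − 1 = 0.7324 − 1 = -0.2676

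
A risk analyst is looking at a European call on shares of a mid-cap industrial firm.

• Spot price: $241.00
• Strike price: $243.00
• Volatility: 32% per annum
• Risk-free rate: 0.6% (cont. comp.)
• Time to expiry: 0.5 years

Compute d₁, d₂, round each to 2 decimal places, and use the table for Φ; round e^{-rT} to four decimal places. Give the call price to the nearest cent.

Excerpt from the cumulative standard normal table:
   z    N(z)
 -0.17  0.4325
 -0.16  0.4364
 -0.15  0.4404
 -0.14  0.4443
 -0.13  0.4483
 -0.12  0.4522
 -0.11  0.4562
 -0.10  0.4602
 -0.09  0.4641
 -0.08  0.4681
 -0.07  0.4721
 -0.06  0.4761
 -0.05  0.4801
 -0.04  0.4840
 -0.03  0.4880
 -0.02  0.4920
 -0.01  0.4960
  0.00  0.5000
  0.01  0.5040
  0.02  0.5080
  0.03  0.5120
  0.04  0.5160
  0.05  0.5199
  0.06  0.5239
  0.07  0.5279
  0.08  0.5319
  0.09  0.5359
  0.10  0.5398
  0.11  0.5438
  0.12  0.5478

T = 0.5;  σ√T = 0.2263
d₁ = [ln(241/243) + (0.006 + ½·0.32²)·0.5] / (σ√T) = (-0.0083 + 0.0286) / 0.2263 = 0.0899 ⇒ 0.09
d₂ = 0.0899 − 0.2263 = -0.1364 ⇒ -0.14
exp(−rT) = exp(−0.006·0.5) = 0.9970
C = 241·N(0.09) − 243·0.9970·N(-0.14) = 241·0.5359 − 243·0.9970·0.4443 = 129.1519 − 107.6410 = 21.5109

$21.51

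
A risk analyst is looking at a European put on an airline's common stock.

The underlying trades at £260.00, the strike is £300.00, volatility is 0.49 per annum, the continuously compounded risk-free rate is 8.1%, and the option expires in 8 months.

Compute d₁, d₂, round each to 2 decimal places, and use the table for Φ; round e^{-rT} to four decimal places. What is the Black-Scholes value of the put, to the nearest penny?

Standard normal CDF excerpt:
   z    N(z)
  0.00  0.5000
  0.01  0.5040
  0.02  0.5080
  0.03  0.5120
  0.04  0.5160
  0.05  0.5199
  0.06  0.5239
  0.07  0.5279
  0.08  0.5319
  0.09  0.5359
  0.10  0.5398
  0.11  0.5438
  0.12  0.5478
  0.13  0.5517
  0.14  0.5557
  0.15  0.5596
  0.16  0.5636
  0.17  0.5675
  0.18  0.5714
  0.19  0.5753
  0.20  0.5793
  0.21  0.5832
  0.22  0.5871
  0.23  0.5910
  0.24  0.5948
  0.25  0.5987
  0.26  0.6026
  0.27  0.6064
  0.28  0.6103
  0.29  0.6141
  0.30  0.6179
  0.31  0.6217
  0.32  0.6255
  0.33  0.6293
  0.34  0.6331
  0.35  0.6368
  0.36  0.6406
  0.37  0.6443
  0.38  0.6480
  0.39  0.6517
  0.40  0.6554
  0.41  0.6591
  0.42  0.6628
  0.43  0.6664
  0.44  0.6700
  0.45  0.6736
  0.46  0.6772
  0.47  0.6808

£56.30

σ√T = 0.49 × 0.8165 = 0.4001
d₁ = [ln(260/300) + (0.081 + 0.49²/2)·0.6667] / 0.4001 = [-0.1431 + 0.1340] / 0.4001 = -0.0227 which rounds to -0.02
d₂ = d₁ − σ√T = -0.0227 − 0.4001 = -0.4227 which rounds to -0.42
e^(−rT) = e^(−0.081·0.6667) = 0.9474
N(−d₂) = N(0.42) = 0.6628;  N(−d₁) = N(0.02) = 0.5080
P = 300·0.9474·0.6628 − 260·0.5080 = 188.3810 − 132.0800 = 56.3010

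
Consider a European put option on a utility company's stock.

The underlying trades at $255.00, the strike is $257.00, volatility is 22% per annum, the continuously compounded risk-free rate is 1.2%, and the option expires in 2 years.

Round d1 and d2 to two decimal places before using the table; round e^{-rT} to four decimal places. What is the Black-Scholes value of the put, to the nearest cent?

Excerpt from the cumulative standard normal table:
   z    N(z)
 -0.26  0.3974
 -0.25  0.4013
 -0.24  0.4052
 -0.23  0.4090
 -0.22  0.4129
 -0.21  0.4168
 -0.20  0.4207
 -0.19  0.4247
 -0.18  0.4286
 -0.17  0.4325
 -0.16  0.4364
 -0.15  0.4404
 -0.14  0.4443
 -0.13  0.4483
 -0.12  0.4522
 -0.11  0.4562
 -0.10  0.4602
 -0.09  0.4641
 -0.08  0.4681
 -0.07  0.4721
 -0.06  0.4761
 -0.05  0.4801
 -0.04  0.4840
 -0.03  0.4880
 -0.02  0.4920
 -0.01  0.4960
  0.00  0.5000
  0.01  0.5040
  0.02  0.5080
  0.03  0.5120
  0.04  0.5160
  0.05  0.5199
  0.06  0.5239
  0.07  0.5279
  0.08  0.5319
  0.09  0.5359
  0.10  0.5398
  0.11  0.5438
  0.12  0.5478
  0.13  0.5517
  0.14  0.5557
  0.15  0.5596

σ√T = 0.22 × 1.4142 = 0.3111
d₁ = [ln(255/257) + (0.012 + ½·0.22²)·2] / (σ√T) = (-0.0078 + 0.0724) / 0.3111 = 0.2076 → 0.21
d₂ = 0.2076 − 0.3111 = -0.1035 → -0.10
exp(−rT) = exp(−0.012·2) = 0.9763
N(−d₂) = N(0.10) = 0.5398;  N(−d₁) = N(-0.21) = 0.4168
P = 257·0.9763·0.5398 − 255·0.4168 = 135.4407 − 106.2840 = 29.1567

$29.16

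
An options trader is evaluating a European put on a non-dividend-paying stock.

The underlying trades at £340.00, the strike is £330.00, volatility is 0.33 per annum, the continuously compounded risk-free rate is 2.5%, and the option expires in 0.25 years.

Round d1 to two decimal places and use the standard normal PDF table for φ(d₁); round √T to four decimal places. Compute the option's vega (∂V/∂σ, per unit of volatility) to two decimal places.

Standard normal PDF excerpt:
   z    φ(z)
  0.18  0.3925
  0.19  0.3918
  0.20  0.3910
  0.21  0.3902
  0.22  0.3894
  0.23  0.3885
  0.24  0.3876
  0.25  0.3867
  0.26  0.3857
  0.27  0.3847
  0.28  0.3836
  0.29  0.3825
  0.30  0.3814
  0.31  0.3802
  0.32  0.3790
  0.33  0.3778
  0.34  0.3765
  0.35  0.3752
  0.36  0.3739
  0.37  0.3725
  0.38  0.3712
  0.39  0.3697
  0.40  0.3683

64.84

σ√T = 0.33·√0.25 = 0.1650
d₁ = [ln(340/330) + (0.025 + 0.33²/2)·0.25] / 0.1650 = [0.0299 + 0.0199] / 0.1650 = 0.3013 ≈ 0.30
√T = √0.25 = 0.5000
φ(d₁) = φ(0.30) = 0.3814
vega = S·φ(d₁)·√T = 340·0.3814·0.5000 = 64.8380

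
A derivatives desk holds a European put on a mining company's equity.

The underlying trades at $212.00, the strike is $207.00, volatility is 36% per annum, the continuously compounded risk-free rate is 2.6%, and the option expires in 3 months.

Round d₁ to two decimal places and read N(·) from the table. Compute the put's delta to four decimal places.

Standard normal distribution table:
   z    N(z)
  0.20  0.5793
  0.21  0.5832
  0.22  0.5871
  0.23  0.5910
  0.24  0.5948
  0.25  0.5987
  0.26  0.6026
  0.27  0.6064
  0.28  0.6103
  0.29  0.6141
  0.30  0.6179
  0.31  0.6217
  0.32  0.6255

-0.3974

T = 0.25;  σ√T = 0.1800
d₁ = [ln(212/207) + (0.026 + 0.36²/2)·0.25] / 0.1800 = [0.0239 + 0.0227] / 0.1800 = 0.2587 which rounds to 0.26
N(d₁) = N(0.26) = 0.6026
Δ_put = N(d₁) − 1 = 0.6026 − 1 = -0.3974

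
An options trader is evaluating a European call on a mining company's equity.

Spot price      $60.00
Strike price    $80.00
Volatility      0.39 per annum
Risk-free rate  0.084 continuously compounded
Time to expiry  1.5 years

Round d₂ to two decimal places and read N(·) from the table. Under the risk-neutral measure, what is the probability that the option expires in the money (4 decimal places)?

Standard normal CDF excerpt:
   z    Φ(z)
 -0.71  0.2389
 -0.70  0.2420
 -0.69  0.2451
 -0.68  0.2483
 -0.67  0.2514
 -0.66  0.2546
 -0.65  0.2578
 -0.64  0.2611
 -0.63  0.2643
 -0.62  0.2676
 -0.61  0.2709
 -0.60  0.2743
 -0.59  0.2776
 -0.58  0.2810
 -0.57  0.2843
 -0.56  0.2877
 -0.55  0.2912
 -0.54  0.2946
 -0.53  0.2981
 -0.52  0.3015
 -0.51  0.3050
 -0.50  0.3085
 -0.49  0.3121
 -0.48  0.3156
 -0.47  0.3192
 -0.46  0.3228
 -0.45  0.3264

0.2810

T = 1.5;  σ√T = 0.4777
d₁ = [ln(60/80) + (0.084 + 0.39²/2)·1.5] / 0.4777 = [-0.2877 + 0.2401] / 0.4777 = -0.0997 → -0.10
d₂ = d₁ − σ√T = -0.0997 − 0.4777 = -0.5773 → -0.58
Pr(exercise) under Q = N(d₂) = 0.2810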